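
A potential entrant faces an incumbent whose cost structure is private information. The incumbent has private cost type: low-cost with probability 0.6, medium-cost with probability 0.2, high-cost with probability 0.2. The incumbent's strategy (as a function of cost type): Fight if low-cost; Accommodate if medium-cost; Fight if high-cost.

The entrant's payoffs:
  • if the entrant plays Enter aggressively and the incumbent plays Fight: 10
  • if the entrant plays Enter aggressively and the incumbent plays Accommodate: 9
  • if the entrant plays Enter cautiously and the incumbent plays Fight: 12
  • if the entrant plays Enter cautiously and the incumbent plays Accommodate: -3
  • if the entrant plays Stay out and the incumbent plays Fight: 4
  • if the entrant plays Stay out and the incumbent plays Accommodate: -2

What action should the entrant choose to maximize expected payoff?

Compute the entrant's expected payoff for each action, taking the expectation over the incumbent's type.
E[Enter aggressively] = 0.6·(10) + 0.2·(9) + 0.2·(10) = 9.8
E[Enter cautiously] = 0.6·(12) + 0.2·(-3) + 0.2·(12) = 9
E[Stay out] = 0.6·(4) + 0.2·(-2) + 0.2·(4) = 2.8
Best response: Enter aggressively (9.8 is the largest).

Enter aggressively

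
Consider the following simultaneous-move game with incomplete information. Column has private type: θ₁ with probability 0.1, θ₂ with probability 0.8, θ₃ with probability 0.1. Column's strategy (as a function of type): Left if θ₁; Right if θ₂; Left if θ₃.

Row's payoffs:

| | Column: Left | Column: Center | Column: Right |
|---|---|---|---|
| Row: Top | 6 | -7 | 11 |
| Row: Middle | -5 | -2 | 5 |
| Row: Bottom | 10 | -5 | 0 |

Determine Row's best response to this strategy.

Compute Row's expected payoff for each action, taking the expectation over Column's type.
E[Top] = 0.1·(6) + 0.8·(11) + 0.1·(6) = 10
E[Middle] = 0.1·(-5) + 0.8·(5) + 0.1·(-5) = 3
E[Bottom] = 0.1·(10) + 0.8·(0) + 0.1·(10) = 2
Best response: Top (10 is the largest).

Top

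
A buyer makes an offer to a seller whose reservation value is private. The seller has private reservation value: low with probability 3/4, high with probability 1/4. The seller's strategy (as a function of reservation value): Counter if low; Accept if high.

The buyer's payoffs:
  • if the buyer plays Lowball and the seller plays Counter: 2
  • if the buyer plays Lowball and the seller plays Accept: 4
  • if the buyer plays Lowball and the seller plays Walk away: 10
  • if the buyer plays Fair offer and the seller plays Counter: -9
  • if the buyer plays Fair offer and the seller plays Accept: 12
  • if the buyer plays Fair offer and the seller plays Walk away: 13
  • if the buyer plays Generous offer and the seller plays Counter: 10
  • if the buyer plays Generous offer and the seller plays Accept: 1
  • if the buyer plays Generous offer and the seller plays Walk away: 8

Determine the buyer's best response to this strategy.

E[Lowball] = 3/4·(2) + 1/4·(4) = 5/2
E[Fair offer] = 3/4·(-9) + 1/4·(12) = -15/4
E[Generous offer] = 3/4·(10) + 1/4·(1) = 31/4
Best response: Generous offer (31/4 is the largest).

Generous offer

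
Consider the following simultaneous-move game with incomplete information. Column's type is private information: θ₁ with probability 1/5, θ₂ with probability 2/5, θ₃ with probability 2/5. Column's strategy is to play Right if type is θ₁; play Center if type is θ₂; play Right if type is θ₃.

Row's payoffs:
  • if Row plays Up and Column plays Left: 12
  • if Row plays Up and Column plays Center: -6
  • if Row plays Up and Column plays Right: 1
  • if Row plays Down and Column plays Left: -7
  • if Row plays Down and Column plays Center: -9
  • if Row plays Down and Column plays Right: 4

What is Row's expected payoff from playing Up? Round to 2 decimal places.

E[Up] = 1/5·1 + 2/5·(-6) + 2/5·1 = 1/5 + (-12/5) + 2/5 = -9/5

-1.80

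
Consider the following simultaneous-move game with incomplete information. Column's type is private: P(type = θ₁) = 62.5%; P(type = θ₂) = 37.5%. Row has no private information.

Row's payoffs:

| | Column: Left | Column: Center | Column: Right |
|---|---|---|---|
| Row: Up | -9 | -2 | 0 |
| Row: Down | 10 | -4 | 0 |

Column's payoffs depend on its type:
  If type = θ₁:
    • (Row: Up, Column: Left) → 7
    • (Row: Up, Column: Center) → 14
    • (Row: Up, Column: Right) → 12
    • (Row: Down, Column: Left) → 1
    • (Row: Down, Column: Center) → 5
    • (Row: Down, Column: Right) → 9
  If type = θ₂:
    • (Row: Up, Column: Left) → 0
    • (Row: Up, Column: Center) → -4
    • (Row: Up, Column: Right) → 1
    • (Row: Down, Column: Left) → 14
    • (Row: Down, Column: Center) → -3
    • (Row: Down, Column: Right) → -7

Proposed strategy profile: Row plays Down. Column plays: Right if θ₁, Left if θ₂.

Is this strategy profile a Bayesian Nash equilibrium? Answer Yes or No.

Yes

Row plays Down: E[Down] = 0.625·(0) + 0.375·(10) = 3.75; E[Up] = -3.375. Best-responding. ✓
Column (type θ₁), facing Down: Left gives 1, Center gives 5, Right gives 9. Proposed Right is best. ✓
Column (type θ₂), facing Down: Left gives 14, Center gives -3, Right gives -7. Proposed Left is best. ✓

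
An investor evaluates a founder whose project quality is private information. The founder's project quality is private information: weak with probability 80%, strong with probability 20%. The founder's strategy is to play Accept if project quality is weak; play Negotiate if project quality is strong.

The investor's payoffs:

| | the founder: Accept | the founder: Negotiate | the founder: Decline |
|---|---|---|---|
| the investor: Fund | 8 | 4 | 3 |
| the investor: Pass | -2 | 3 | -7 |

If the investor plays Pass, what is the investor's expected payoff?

-1

E[Pass] = 0.8·(-2) + 0.2·3 = (-1.6) + 0.6 = -1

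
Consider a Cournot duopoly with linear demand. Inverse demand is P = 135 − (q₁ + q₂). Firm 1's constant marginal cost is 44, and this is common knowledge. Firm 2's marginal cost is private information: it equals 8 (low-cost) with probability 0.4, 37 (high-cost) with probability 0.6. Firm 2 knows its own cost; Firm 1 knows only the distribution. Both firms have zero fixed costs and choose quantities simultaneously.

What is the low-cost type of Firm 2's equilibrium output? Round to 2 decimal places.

Type-c best response for Firm 2: q₂(c) = (135 − c)/2 − q₁/2.
Firm 1 maximizes expected profit; its first-order condition is 135 − 2q₁ − E[q₂] − 44 = 0.
Substituting E[q₂] and solving: E[c₂] = 25.4, so q₁ = (135 − 2·44 + 25.4)/3 = 24.1333.
q₂(low-cost) = (135 − 8 − 24.1333)/2 = 51.4333.

51.43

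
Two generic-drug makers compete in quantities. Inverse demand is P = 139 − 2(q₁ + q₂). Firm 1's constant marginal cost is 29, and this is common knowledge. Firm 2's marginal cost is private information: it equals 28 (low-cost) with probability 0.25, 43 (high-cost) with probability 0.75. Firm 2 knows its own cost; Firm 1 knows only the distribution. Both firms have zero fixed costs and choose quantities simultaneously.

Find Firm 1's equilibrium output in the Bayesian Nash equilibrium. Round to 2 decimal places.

20.04

Each type of Firm 2 best-responds to q₁; Firm 1 best-responds to the expected q₂ over Firm 2's types.
Firm 2 with cost c maximizes (139 − 2(q₁+q₂) − c)·q₂, giving q₂(c) = (139 − c − 2q₁)/4.
E[c₂] = 0.25·28 + 0.75·43 = 39.25
Firm 1's FOC against E[q₂] yields q₁ = (139 − 2·29 + E[c₂])/6 = (139 − 58 + 39.25)/6 = 20.0417.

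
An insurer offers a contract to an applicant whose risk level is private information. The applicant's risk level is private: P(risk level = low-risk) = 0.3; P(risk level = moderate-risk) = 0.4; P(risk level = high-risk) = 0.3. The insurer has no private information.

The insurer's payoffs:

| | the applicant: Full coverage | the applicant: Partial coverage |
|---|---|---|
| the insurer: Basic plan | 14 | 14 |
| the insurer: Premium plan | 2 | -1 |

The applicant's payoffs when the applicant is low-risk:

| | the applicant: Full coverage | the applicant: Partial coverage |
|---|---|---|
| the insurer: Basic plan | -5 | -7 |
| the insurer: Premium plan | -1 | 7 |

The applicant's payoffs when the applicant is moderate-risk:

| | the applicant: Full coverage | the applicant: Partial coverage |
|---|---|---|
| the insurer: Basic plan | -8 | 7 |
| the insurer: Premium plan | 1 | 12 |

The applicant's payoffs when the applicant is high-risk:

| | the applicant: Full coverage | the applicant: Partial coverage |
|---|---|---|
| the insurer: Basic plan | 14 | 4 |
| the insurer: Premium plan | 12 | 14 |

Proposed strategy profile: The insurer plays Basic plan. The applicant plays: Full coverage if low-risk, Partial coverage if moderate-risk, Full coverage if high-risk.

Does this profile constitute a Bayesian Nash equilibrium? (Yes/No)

Yes

A profile is a BNE iff every type of every player is best-responding given beliefs about the other side.
The insurer plays Basic plan: E[Basic plan] = 0.3·(14) + 0.4·(14) + 0.3·(14) = 14; E[Premium plan] = 0.8. Best-responding. ✓
The applicant (risk level low-risk), facing Basic plan: Full coverage gives -5, Partial coverage gives -7. Proposed Full coverage is best. ✓
The applicant (risk level moderate-risk), facing Basic plan: Full coverage gives -8, Partial coverage gives 7. Proposed Partial coverage is best. ✓
The applicant (risk level high-risk), facing Basic plan: Full coverage gives 14, Partial coverage gives 4. Proposed Full coverage is best. ✓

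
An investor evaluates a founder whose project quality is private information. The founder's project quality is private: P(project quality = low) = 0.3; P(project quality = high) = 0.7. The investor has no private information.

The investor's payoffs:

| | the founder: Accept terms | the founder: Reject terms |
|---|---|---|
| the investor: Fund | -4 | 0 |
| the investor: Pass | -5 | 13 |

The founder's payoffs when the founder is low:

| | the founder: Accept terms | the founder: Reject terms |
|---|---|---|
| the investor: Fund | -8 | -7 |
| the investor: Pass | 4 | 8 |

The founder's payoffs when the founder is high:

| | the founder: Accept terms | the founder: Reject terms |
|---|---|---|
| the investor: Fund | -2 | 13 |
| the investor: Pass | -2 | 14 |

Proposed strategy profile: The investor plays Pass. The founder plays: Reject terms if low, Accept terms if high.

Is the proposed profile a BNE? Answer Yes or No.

The investor plays Pass: E[Pass] = 0.3·(13) + 0.7·(-5) = 0.4; E[Fund] = -2.8. Best-responding. ✓
The founder (project quality low), facing Pass: Accept terms gives 4, Reject terms gives 8. Proposed Reject terms is best. ✓
The founder (project quality high), facing Pass: Accept terms gives -2, Reject terms gives 14. Proposed Accept terms is not best — profitable deviation exists. ✗

No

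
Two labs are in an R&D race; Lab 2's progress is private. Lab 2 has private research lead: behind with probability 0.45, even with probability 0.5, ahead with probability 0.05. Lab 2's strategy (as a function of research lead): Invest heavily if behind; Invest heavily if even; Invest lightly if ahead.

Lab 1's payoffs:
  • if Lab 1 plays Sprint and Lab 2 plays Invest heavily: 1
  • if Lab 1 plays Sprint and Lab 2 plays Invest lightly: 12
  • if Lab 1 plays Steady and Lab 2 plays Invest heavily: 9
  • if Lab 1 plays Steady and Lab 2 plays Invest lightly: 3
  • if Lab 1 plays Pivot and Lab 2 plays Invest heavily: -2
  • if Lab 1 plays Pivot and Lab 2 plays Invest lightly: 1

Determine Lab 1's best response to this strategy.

E[Sprint] = 0.45·(1) + 0.5·(1) + 0.05·(12) = 1.55
E[Steady] = 0.45·(9) + 0.5·(9) + 0.05·(3) = 8.7
E[Pivot] = 0.45·(-2) + 0.5·(-2) + 0.05·(1) = -1.85
Best response: Steady (8.7 is the largest).

Steady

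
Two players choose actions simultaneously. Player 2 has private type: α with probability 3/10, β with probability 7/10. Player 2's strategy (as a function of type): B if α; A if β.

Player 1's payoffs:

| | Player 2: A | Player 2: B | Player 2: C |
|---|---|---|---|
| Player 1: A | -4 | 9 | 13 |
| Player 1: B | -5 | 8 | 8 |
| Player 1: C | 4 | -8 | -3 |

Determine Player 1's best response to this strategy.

E[A] = 3/10·(9) + 7/10·(-4) = -1/10
E[B] = 3/10·(8) + 7/10·(-5) = -11/10
E[C] = 3/10·(-8) + 7/10·(4) = 2/5
Best response: C (2/5 is the largest).

C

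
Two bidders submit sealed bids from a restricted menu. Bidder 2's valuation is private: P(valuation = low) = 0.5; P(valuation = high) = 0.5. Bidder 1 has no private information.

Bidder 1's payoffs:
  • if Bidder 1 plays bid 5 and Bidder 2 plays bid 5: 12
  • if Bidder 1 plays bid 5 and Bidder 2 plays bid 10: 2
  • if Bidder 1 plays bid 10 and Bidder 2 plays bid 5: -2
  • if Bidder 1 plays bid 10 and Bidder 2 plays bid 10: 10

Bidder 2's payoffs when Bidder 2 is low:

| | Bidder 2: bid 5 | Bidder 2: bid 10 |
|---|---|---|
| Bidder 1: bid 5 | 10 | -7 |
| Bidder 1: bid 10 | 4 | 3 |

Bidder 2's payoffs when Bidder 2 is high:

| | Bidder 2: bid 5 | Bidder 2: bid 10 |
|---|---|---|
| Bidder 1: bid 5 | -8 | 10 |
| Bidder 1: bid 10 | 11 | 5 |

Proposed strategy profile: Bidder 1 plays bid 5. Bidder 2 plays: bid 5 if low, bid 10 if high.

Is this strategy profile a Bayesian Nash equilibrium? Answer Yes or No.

A profile is a BNE iff every type of every player is best-responding given beliefs about the other side.
Bidder 1 plays bid 5: E[bid 5] = 0.5·(12) + 0.5·(2) = 7; E[bid 10] = 4. Best-responding. ✓
Bidder 2 (valuation low), facing bid 5: bid 5 gives 10, bid 10 gives -7. Proposed bid 5 is best. ✓
Bidder 2 (valuation high), facing bid 5: bid 5 gives -8, bid 10 gives 10. Proposed bid 10 is best. ✓

Yes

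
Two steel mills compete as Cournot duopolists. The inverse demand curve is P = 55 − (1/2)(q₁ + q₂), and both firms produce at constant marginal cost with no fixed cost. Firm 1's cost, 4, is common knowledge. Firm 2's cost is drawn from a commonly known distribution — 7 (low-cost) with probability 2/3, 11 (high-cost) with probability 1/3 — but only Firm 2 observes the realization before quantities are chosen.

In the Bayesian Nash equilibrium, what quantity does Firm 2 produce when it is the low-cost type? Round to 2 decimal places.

29.56

Type-c best response for Firm 2: q₂(c) = (55 − c) − q₁/2.
Firm 1 maximizes expected profit; its first-order condition is 55 − q₁ − (1/2)E[q₂] − 4 = 0.
Substituting E[q₂] and solving: E[c₂] = 8.33333, so q₁ = (55 − 2·4 + 8.33333)/(3/2) = 36.8889.
q₂(low-cost) = (55 − 7 − (1/2)·36.8889) = 29.5556.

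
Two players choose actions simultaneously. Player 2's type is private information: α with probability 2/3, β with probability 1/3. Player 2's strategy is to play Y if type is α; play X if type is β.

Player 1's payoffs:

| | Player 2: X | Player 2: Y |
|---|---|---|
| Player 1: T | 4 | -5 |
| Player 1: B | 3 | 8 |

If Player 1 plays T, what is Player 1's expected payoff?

-2

E[T] = 2/3·(-5) + 1/3·4 = (-10/3) + 4/3 = -2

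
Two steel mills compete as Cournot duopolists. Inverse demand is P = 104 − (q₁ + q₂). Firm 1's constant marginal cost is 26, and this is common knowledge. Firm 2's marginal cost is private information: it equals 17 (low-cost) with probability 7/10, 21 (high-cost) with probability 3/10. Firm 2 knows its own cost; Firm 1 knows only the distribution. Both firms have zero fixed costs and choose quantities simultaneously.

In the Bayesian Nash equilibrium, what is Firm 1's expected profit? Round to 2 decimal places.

547.56

Each type of Firm 2 best-responds to q₁; Firm 1 best-responds to the expected q₂ over Firm 2's types.
Firm 2 with cost c maximizes (104 − (q₁+q₂) − c)·q₂, giving q₂(c) = (104 − c − q₁)/2.
E[c₂] = 7/10·17 + 3/10·21 = 18.2
Firm 1's FOC against E[q₂] yields q₁ = (104 − 2·26 + E[c₂])/3 = (104 − 52 + 18.2)/3 = 23.4.
E[P] = 104 − (q₁ + E[q₂]) = 49.4; Firm 1's expected profit = (E[P] − 26)·q₁ = (49.4 − 26)·23.4 = 547.56.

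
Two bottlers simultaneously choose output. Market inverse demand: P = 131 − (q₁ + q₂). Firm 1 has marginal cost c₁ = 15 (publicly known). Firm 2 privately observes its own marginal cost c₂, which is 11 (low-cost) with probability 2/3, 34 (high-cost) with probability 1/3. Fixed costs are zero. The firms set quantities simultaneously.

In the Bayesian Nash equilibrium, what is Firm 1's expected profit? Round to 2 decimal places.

1591.12

Firm 2 with cost c maximizes (131 − (q₁+q₂) − c)·q₂, giving q₂(c) = (131 − c − q₁)/2.
E[c₂] = 2/3·11 + 1/3·34 = 18.6667
Firm 1's FOC against E[q₂] yields q₁ = (131 − 2·15 + E[c₂])/3 = (131 − 30 + 18.6667)/3 = 39.8889.
E[P] = 131 − (q₁ + E[q₂]) = 54.8889; Firm 1's expected profit = (E[P] − 15)·q₁ = (54.8889 − 15)·39.8889 = 1591.12.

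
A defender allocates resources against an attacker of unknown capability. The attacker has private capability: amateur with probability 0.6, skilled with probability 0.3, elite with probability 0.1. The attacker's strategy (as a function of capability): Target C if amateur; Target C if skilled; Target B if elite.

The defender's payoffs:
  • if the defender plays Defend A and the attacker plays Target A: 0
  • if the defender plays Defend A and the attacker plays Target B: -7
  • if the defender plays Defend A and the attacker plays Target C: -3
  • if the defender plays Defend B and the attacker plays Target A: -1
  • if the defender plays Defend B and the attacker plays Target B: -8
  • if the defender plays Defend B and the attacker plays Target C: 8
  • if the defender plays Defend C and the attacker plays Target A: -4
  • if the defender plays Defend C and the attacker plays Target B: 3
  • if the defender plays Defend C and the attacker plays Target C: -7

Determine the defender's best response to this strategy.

Compute the defender's expected payoff for each action, taking the expectation over the attacker's type.
E[Defend A] = 0.6·(-3) + 0.3·(-3) + 0.1·(-7) = -3.4
E[Defend B] = 0.6·(8) + 0.3·(8) + 0.1·(-8) = 6.4
E[Defend C] = 0.6·(-7) + 0.3·(-7) + 0.1·(3) = -6
Best response: Defend B (6.4 is the largest).

Defend B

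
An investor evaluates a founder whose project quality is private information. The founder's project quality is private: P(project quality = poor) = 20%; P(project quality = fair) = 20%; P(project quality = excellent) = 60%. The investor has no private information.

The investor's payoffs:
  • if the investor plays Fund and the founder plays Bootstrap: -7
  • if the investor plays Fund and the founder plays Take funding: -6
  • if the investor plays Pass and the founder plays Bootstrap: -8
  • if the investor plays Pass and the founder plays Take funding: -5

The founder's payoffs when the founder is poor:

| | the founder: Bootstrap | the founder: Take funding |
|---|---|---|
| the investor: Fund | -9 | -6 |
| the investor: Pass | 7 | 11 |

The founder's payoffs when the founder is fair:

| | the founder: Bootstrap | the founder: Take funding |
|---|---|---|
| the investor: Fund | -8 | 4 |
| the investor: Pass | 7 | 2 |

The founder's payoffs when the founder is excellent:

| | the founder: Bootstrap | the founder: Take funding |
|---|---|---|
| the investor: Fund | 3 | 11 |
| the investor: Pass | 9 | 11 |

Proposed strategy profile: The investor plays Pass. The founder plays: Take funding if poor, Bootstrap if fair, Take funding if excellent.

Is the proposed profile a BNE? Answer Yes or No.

The investor plays Pass: E[Pass] = 0.2·(-5) + 0.2·(-8) + 0.6·(-5) = -5.6; E[Fund] = -6.2. Best-responding. ✓
The founder (project quality poor), facing Pass: Bootstrap gives 7, Take funding gives 11. Proposed Take funding is best. ✓
The founder (project quality fair), facing Pass: Bootstrap gives 7, Take funding gives 2. Proposed Bootstrap is best. ✓
The founder (project quality excellent), facing Pass: Bootstrap gives 9, Take funding gives 11. Proposed Take funding is best. ✓

Yes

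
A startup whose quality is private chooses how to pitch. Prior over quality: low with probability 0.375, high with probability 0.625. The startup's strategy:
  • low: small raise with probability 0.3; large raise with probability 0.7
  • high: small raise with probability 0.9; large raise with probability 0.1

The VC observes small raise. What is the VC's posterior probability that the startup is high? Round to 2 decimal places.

P(small raise) = 0.375·0.3 + 0.625·0.9 = 0.675
P(high | small raise) = (0.625·0.9) / 0.675 = 0.5625 / 0.675 = 0.833333

0.83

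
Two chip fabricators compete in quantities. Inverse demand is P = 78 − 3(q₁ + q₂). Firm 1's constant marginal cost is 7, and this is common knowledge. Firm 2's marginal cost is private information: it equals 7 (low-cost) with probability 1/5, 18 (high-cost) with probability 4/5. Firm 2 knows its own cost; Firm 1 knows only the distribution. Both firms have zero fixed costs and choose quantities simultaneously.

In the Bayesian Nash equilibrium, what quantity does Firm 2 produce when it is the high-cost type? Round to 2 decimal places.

5.57

Each type of Firm 2 best-responds to q₁; Firm 1 best-responds to the expected q₂ over Firm 2's types.
Firm 2 with cost c maximizes (78 − 3(q₁+q₂) − c)·q₂, giving q₂(c) = (78 − c − 3q₁)/6.
E[c₂] = 1/5·7 + 4/5·18 = 15.8
Firm 1's FOC against E[q₂] yields q₁ = (78 − 2·7 + E[c₂])/9 = (78 − 14 + 15.8)/9 = 8.86667.
q₂(high-cost) = (78 − 18 − 3·8.86667)/6 = 5.56667.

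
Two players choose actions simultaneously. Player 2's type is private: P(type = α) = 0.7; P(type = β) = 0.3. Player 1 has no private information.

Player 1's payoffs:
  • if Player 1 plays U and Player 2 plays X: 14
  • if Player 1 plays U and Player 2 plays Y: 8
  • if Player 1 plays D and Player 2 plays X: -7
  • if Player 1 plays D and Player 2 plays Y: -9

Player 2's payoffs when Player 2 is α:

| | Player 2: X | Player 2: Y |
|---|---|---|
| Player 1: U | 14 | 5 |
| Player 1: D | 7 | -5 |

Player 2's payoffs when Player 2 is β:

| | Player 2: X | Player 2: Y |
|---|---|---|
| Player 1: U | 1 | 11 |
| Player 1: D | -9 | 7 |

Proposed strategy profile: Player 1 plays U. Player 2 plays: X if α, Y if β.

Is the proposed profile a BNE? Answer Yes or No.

Player 1 plays U: E[U] = 0.7·(14) + 0.3·(8) = 12.2; E[D] = -7.6. Best-responding. ✓
Player 2 (type α), facing U: X gives 14, Y gives 5. Proposed X is best. ✓
Player 2 (type β), facing U: X gives 1, Y gives 11. Proposed Y is best. ✓

Yes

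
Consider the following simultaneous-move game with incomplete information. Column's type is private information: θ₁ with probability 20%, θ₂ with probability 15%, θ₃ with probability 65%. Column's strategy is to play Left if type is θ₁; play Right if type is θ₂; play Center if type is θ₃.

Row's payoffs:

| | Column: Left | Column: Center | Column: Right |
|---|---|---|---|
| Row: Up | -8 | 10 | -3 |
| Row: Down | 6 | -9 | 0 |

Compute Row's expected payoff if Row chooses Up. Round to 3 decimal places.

E[Up] = 0.2·(-8) + 0.15·(-3) + 0.65·10 = (-1.6) + (-0.45) + 6.5 = 4.45

4.450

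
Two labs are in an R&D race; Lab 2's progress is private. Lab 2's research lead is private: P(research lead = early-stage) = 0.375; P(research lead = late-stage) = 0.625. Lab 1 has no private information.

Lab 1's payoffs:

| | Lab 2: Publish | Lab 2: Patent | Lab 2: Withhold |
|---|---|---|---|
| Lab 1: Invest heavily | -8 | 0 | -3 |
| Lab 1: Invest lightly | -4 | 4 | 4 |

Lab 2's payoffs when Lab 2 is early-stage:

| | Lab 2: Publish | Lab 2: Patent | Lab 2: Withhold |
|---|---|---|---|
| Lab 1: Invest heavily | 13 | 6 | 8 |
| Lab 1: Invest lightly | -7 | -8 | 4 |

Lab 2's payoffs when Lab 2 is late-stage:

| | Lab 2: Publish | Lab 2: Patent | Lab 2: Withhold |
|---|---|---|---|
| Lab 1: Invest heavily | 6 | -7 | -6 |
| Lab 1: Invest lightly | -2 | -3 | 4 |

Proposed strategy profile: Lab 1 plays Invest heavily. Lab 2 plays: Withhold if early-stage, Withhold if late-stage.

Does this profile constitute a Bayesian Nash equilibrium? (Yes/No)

Lab 1 plays Invest heavily: E[Invest heavily] = 0.375·(-3) + 0.625·(-3) = -3; E[Invest lightly] = 4. Not best-responding. ✗
Lab 2 (research lead early-stage), facing Invest heavily: Publish gives 13, Patent gives 6, Withhold gives 8. Proposed Withhold is not best — profitable deviation exists. ✗
Lab 2 (research lead late-stage), facing Invest heavily: Publish gives 6, Patent gives -7, Withhold gives -6. Proposed Withhold is not best — profitable deviation exists. ✗

No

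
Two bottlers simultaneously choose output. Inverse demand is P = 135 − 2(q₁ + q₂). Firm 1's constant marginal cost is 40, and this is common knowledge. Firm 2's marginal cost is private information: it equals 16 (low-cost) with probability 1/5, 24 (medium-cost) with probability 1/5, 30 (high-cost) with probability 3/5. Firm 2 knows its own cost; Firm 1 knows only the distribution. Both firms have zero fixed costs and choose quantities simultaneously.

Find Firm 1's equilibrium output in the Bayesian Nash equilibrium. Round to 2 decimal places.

13.50

Firm 2 with cost c maximizes (135 − 2(q₁+q₂) − c)·q₂, giving q₂(c) = (135 − c − 2q₁)/4.
E[c₂] = 1/5·16 + 1/5·24 + 3/5·30 = 26
Firm 1's FOC against E[q₂] yields q₁ = (135 − 2·40 + E[c₂])/6 = (135 − 80 + 26)/6 = 13.5.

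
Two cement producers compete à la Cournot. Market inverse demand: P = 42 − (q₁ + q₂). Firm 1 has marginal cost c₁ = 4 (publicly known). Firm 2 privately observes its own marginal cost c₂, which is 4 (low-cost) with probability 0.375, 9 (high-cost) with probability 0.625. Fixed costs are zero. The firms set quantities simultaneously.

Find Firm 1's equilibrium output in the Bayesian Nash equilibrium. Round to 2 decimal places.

Firm 2 with cost c maximizes (42 − (q₁+q₂) − c)·q₂, giving q₂(c) = (42 − c − q₁)/2.
E[c₂] = 0.375·4 + 0.625·9 = 7.125
Firm 1's FOC against E[q₂] yields q₁ = (42 − 2·4 + E[c₂])/3 = (42 − 8 + 7.125)/3 = 13.7083.

13.71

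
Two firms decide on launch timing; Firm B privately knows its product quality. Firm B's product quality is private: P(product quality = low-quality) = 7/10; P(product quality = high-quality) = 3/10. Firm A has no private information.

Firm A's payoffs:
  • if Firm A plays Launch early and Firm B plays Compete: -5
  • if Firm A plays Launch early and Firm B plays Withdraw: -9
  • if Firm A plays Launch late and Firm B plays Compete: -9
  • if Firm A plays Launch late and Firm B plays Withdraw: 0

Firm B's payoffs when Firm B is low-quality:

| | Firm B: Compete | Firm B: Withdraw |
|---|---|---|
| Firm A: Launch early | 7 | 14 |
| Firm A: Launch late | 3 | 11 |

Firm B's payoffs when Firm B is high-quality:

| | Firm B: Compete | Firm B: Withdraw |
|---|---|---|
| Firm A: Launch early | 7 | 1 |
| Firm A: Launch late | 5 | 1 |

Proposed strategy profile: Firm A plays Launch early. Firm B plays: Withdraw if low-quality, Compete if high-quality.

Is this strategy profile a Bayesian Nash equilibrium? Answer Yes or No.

Firm A plays Launch early: E[Launch early] = 7/10·(-9) + 3/10·(-5) = -39/5; E[Launch late] = -27/10. Not best-responding. ✗
Firm B (product quality low-quality), facing Launch early: Compete gives 7, Withdraw gives 14. Proposed Withdraw is best. ✓
Firm B (product quality high-quality), facing Launch early: Compete gives 7, Withdraw gives 1. Proposed Compete is best. ✓

No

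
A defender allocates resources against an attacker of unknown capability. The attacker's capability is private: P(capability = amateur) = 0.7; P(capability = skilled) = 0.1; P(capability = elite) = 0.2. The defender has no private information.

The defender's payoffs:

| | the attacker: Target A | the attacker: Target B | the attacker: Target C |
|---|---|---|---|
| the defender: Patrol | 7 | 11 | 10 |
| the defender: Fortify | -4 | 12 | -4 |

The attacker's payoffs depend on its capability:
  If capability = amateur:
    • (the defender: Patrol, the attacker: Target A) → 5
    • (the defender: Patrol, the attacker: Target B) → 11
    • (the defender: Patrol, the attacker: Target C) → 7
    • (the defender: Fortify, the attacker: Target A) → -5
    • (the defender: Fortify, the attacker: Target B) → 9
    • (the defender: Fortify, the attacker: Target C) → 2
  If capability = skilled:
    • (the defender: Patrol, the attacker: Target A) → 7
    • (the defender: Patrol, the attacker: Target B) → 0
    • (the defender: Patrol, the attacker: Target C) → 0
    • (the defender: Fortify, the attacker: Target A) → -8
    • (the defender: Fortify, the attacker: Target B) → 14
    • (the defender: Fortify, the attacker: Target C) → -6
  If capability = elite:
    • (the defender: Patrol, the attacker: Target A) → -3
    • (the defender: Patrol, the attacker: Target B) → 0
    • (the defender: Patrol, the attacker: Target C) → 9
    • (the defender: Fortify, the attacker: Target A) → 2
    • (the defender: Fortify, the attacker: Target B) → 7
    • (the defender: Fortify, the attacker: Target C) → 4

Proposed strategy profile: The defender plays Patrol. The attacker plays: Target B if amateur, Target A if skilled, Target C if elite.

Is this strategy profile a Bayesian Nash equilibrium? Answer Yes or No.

Yes

The defender plays Patrol: E[Patrol] = 0.7·(11) + 0.1·(7) + 0.2·(10) = 10.4; E[Fortify] = 7.2. Best-responding. ✓
The attacker (capability amateur), facing Patrol: Target A gives 5, Target B gives 11, Target C gives 7. Proposed Target B is best. ✓
The attacker (capability skilled), facing Patrol: Target A gives 7, Target B gives 0, Target C gives 0. Proposed Target A is best. ✓
The attacker (capability elite), facing Patrol: Target A gives -3, Target B gives 0, Target C gives 9. Proposed Target C is best. ✓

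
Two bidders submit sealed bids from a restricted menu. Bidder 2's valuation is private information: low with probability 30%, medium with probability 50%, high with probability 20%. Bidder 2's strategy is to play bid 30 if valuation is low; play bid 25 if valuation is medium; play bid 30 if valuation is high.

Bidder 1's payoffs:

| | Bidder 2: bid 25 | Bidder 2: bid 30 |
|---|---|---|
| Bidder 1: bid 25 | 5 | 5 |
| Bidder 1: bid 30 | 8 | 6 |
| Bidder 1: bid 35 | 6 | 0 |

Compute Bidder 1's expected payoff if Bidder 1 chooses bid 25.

E[bid 25] = 0.3·5 + 0.5·5 + 0.2·5 = 1.5 + 2.5 + 1 = 5

5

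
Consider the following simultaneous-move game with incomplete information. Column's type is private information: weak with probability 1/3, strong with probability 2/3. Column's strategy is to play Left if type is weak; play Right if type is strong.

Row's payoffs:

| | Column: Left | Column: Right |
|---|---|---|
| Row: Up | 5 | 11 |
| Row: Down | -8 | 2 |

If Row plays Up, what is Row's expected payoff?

E[Up] = 1/3·5 + 2/3·11 = 5/3 + 22/3 = 9

9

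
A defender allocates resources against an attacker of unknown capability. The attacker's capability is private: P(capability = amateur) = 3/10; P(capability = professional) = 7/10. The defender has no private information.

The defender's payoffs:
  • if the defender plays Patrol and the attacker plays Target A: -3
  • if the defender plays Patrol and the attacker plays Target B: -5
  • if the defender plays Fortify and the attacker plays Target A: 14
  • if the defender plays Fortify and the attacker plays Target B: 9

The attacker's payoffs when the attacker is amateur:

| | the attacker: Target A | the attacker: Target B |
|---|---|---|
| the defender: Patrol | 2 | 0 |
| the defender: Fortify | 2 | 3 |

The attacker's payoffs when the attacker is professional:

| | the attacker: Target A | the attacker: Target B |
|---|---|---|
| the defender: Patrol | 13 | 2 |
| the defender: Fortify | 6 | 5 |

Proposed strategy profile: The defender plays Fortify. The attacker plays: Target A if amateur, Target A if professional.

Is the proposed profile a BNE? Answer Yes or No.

A profile is a BNE iff every type of every player is best-responding given beliefs about the other side.
The defender plays Fortify: E[Fortify] = 3/10·(14) + 7/10·(14) = 14; E[Patrol] = -3. Best-responding. ✓
The attacker (capability amateur), facing Fortify: Target A gives 2, Target B gives 3. Proposed Target A is not best — profitable deviation exists. ✗
The attacker (capability professional), facing Fortify: Target A gives 6, Target B gives 5. Proposed Target A is best. ✓

No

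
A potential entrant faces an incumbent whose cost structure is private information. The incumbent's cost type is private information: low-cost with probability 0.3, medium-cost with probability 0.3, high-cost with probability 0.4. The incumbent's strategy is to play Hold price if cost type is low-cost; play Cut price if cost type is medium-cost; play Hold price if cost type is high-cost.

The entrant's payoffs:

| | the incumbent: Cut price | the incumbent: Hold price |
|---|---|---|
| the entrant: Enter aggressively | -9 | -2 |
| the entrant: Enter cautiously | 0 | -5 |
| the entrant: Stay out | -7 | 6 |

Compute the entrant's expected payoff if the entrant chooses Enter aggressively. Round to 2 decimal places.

-4.10

E[Enter aggressively] = 0.3·(-2) + 0.3·(-9) + 0.4·(-2) = (-0.6) + (-2.7) + (-0.8) = -4.1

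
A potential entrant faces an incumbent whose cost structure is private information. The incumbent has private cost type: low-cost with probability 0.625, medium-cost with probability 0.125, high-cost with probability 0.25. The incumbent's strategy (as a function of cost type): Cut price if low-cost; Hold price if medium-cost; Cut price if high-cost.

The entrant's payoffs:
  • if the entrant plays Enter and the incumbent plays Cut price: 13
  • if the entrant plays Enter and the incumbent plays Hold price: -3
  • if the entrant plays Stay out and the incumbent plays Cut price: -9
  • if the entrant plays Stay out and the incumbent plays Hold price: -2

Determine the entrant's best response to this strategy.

E[Enter] = 0.625·(13) + 0.125·(-3) + 0.25·(13) = 11
E[Stay out] = 0.625·(-9) + 0.125·(-2) + 0.25·(-9) = -8.125
Best response: Enter (11 is the largest).

Enter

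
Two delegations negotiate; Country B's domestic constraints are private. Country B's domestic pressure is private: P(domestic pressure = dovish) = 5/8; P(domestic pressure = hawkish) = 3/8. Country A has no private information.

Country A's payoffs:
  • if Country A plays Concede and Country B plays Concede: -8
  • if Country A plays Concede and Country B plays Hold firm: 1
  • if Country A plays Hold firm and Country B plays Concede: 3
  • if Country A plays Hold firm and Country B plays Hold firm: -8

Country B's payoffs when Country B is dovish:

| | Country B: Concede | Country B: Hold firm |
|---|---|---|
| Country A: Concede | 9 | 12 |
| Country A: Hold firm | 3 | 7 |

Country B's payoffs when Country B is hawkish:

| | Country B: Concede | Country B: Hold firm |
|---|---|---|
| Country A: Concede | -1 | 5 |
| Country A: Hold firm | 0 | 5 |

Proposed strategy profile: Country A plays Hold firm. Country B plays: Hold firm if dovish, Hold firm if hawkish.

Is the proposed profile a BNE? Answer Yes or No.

A profile is a BNE iff every type of every player is best-responding given beliefs about the other side.
Country A plays Hold firm: E[Hold firm] = 5/8·(-8) + 3/8·(-8) = -8; E[Concede] = 1. Not best-responding. ✗
Country B (domestic pressure dovish), facing Hold firm: Concede gives 3, Hold firm gives 7. Proposed Hold firm is best. ✓
Country B (domestic pressure hawkish), facing Hold firm: Concede gives 0, Hold firm gives 5. Proposed Hold firm is best. ✓

No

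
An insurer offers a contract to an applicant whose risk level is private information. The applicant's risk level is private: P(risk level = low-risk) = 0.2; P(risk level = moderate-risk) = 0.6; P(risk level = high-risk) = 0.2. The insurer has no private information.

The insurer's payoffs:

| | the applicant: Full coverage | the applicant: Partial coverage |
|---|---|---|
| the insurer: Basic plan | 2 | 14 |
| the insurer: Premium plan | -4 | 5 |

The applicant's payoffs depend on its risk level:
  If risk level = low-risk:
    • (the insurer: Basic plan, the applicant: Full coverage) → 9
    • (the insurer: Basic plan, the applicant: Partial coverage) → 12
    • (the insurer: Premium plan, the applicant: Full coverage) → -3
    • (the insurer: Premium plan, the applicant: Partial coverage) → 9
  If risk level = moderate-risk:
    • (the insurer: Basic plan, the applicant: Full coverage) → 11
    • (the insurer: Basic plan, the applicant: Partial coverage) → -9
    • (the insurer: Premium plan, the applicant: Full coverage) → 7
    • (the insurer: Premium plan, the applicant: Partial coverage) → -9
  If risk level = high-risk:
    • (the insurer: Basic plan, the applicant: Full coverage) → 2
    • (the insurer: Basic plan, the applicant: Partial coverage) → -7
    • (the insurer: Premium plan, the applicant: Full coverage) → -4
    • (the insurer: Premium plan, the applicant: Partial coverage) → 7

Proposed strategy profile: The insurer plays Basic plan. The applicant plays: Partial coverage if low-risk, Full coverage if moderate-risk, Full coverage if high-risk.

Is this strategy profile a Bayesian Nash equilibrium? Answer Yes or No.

The insurer plays Basic plan: E[Basic plan] = 0.2·(14) + 0.6·(2) + 0.2·(2) = 4.4; E[Premium plan] = -2.2. Best-responding. ✓
The applicant (risk level low-risk), facing Basic plan: Full coverage gives 9, Partial coverage gives 12. Proposed Partial coverage is best. ✓
The applicant (risk level moderate-risk), facing Basic plan: Full coverage gives 11, Partial coverage gives -9. Proposed Full coverage is best. ✓
The applicant (risk level high-risk), facing Basic plan: Full coverage gives 2, Partial coverage gives -7. Proposed Full coverage is best. ✓

Yes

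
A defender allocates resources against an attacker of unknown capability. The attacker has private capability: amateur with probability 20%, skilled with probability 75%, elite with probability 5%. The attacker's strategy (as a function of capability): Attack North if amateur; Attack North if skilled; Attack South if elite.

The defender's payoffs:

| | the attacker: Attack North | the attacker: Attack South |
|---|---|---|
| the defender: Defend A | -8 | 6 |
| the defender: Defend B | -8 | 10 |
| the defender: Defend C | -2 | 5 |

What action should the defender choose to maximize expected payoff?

Defend C

E[Defend A] = 0.2·(-8) + 0.75·(-8) + 0.05·(6) = -7.3
E[Defend B] = 0.2·(-8) + 0.75·(-8) + 0.05·(10) = -7.1
E[Defend C] = 0.2·(-2) + 0.75·(-2) + 0.05·(5) = -1.65
Best response: Defend C (-1.65 is the largest).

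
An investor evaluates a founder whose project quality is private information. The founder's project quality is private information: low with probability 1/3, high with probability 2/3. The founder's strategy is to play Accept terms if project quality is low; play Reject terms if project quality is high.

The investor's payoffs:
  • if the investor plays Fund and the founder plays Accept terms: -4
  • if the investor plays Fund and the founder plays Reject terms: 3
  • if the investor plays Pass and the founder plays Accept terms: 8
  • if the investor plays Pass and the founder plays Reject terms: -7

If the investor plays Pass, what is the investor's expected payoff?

-2

E[Pass] = 1/3·8 + 2/3·(-7) = 8/3 + (-14/3) = -2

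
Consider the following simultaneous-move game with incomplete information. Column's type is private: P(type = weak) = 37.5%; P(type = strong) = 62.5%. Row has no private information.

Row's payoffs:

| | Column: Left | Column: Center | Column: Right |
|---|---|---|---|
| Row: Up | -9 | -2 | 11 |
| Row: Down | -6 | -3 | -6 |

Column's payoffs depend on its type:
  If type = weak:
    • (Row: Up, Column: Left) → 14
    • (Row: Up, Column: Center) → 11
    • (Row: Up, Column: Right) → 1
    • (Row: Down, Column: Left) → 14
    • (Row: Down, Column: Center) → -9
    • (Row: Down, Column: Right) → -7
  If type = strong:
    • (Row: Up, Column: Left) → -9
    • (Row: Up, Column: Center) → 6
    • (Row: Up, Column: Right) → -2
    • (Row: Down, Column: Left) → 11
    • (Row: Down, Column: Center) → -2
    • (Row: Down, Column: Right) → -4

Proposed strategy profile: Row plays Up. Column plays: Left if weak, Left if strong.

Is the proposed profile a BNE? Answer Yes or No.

Row plays Up: E[Up] = 0.375·(-9) + 0.625·(-9) = -9; E[Down] = -6. Not best-responding. ✗
Column (type weak), facing Up: Left gives 14, Center gives 11, Right gives 1. Proposed Left is best. ✓
Column (type strong), facing Up: Left gives -9, Center gives 6, Right gives -2. Proposed Left is not best — profitable deviation exists. ✗

No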